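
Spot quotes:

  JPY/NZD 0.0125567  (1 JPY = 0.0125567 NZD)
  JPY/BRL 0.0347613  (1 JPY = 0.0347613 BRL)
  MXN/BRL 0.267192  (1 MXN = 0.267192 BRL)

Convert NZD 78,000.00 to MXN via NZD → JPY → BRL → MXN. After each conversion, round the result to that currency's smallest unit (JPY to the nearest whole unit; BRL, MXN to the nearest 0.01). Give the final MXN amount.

NZD 78,000.00 ÷ 0.0125567 = JPY 6,211,823
JPY 6,211,823 × 0.0347613 = BRL 215,931.04
BRL 215,931.04 ÷ 0.267192 = MXN 808,149.35

MXN 808,149.35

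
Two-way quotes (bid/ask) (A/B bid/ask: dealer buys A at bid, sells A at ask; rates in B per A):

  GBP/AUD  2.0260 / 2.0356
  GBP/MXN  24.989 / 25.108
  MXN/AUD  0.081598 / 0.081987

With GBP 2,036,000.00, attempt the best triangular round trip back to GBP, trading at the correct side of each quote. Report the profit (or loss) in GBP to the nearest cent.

Best loop GBP → MXN → AUD → GBP:
GBP 2,036,000.00 × 24.989 (sell GBP at bid) = MXN 50,877,604.00
MXN 50,877,604.00 × 0.081598 (sell MXN at bid) = AUD 4,151,510.73
AUD 4,151,510.73 ÷ 2.0356 (buy GBP at ask) = GBP 2,039,453.10

Net profit: GBP 3,453.10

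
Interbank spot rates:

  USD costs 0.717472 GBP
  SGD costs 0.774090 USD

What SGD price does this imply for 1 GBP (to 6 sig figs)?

GBP/SGD = 1.80054

1 GBP ÷ 0.717472 = 1.39378 USD
1.39378 USD ÷ 0.774090 = 1.80054 SGD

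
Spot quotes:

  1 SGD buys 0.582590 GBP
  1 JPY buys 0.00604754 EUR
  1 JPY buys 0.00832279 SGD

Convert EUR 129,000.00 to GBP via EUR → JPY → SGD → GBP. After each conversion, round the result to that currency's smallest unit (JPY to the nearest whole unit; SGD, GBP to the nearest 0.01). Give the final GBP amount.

GBP 103,429.14

EUR 129,000.00 ÷ 0.00604754 = JPY 21,330,987
JPY 21,330,987 × 0.00832279 = SGD 177,533.33
SGD 177,533.33 × 0.582590 = GBP 103,429.14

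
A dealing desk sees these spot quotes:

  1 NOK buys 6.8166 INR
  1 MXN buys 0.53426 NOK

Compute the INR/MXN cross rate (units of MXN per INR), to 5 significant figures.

INR/MXN = 0.27459

1 INR ÷ 6.8166 = 0.146701 NOK
0.146701 NOK ÷ 0.53426 = 0.274587 MXN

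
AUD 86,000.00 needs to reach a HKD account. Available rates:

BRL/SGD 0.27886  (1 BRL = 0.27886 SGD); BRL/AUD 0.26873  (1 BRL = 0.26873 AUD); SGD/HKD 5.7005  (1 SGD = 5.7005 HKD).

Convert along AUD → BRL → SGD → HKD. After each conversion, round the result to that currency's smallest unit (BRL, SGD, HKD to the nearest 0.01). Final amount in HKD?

AUD 86,000.00 ÷ 0.26873 = BRL 320,023.82
BRL 320,023.82 × 0.27886 = SGD 89,241.84
SGD 89,241.84 × 5.7005 = HKD 508,723.11

HKD 508,723.11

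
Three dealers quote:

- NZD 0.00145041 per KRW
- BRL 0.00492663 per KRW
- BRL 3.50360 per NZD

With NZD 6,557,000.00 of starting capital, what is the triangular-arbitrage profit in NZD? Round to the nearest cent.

Profit: NZD 206,329.40

Profitable loop is NZD → BRL → KRW → NZD:
NZD 6,557,000.00 × 3.50360 = BRL 22,973,105.20
BRL 22,973,105.20 ÷ 0.00492663 = KRW 4,663,046,586
KRW 4,663,046,586 × 0.00145041 = NZD 6,763,329.40
Profit = NZD 6,763,329.40 − NZD 6,557,000.00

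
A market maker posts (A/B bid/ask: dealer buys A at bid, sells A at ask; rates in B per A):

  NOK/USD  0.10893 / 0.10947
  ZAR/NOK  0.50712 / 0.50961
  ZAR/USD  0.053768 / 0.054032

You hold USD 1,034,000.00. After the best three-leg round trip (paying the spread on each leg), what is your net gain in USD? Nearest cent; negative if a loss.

Net profit: USD 23,128.39

Best loop USD → ZAR → NOK → USD:
USD 1,034,000.00 ÷ 0.054032 (buy ZAR at ask) = ZAR 19,136,807.82
ZAR 19,136,807.82 × 0.50712 (sell ZAR at bid) = NOK 9,704,657.98
NOK 9,704,657.98 × 0.10893 (sell NOK at bid) = USD 1,057,128.39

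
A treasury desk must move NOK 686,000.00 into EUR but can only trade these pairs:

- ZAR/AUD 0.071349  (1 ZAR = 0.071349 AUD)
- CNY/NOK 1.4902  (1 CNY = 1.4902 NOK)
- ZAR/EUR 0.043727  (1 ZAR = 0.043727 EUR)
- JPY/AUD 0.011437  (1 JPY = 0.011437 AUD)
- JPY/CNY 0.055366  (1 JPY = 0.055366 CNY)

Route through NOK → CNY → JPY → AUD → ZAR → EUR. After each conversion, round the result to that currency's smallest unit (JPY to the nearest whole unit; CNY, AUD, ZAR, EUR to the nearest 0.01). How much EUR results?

EUR 58,278.76

NOK 686,000.00 ÷ 1.4902 = CNY 460,340.89
CNY 460,340.89 ÷ 0.055366 = JPY 8,314,505
JPY 8,314,505 × 0.011437 = AUD 95,092.99
AUD 95,092.99 ÷ 0.071349 = ZAR 1,332,786.58
ZAR 1,332,786.58 × 0.043727 = EUR 58,278.76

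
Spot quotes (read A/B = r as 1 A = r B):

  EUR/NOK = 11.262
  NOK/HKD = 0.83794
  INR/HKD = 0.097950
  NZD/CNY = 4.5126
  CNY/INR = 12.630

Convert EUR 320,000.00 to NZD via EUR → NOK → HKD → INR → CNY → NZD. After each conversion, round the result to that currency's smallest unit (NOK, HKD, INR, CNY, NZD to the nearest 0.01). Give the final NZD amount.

NZD 540,933.40

EUR 320,000.00 × 11.262 = NOK 3,603,840.00
NOK 3,603,840.00 × 0.83794 = HKD 3,019,801.69
HKD 3,019,801.69 ÷ 0.097950 = INR 30,830,032.57
INR 30,830,032.57 ÷ 12.630 = CNY 2,441,016.04
CNY 2,441,016.04 ÷ 4.5126 = NZD 540,933.40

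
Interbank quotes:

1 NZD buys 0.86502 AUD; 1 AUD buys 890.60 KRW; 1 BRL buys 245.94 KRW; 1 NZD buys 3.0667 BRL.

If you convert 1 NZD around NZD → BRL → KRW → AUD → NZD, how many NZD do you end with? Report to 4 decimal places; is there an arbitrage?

0.9790 (arbitrage exists)

Around NZD → BRL → KRW → AUD → NZD: 1 × 3.0667 × 245.94 ÷ 890.60 ÷ 0.86502 = 0.979020
Product < 1; profitable direction is NZD → AUD → KRW → BRL → NZD.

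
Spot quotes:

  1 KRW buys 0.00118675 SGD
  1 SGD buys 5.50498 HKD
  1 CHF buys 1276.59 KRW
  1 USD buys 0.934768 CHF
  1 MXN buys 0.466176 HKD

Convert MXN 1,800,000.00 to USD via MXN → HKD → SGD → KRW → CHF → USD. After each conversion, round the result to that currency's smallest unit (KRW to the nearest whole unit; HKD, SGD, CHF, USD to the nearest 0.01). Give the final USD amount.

MXN 1,800,000.00 × 0.466176 = HKD 839,116.80
HKD 839,116.80 ÷ 5.50498 = SGD 152,428.67
SGD 152,428.67 ÷ 0.00118675 = KRW 128,442,107
KRW 128,442,107 ÷ 1276.59 = CHF 100,613.44
CHF 100,613.44 ÷ 0.934768 = USD 107,634.66

USD 107,634.66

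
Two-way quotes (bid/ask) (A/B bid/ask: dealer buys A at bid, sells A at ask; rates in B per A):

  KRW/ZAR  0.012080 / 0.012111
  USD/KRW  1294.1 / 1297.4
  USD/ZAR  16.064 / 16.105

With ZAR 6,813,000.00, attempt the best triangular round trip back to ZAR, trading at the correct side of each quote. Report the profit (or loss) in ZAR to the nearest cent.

Best loop ZAR → KRW → USD → ZAR:
ZAR 6,813,000.00 ÷ 0.012111 (buy KRW at ask) = KRW 562,546,445
KRW 562,546,445 ÷ 1297.4 (buy USD at ask) = USD 433,595.23
USD 433,595.23 × 16.064 (sell USD at bid) = ZAR 6,965,273.70

Net profit: ZAR 152,273.70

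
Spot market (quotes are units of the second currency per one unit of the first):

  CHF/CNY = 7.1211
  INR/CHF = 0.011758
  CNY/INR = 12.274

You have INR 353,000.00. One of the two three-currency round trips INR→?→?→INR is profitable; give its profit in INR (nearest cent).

Profitable loop is INR → CHF → CNY → INR:
INR 353,000.00 × 0.011758 = CHF 4,150.57
CHF 4,150.57 × 7.1211 = CNY 29,556.65
CNY 29,556.65 × 12.274 = INR 362,778.35
Profit = INR 362,778.35 − INR 353,000.00

Profit: INR 9,778.35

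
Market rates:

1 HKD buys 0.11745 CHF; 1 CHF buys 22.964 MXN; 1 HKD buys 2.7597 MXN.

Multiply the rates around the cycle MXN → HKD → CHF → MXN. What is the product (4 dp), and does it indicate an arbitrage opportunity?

Around MXN → HKD → CHF → MXN: 1 ÷ 2.7597 × 0.11745 × 22.964 = 0.977324
Product < 1; profitable direction is MXN → CHF → HKD → MXN.

0.9773 (arbitrage exists)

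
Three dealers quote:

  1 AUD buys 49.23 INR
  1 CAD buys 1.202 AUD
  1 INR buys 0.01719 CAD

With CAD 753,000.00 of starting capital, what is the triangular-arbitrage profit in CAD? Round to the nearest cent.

Profitable loop is CAD → AUD → INR → CAD:
CAD 753,000.00 × 1.202 = AUD 905,106.00
AUD 905,106.00 × 49.23 = INR 44,558,368.38
INR 44,558,368.38 × 0.01719 = CAD 765,958.35
Profit = CAD 765,958.35 − CAD 753,000.00

Profit: CAD 12,958.35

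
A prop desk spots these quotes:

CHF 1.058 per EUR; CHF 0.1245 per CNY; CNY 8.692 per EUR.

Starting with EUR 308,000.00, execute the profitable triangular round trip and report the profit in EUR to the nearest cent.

Profitable loop is EUR → CNY → CHF → EUR:
EUR 308,000.00 × 8.692 = CNY 2,677,136.00
CNY 2,677,136.00 × 0.1245 = CHF 333,303.43
CHF 333,303.43 ÷ 1.058 = EUR 315,031.60
Profit = EUR 315,031.60 − EUR 308,000.00

Profit: EUR 7,031.60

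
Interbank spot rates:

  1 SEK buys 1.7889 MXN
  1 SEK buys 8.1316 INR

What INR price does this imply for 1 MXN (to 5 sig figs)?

MXN/INR = 4.5456

1 MXN ÷ 1.7889 = 0.559003 SEK
0.559003 SEK × 8.1316 = 4.54559 INR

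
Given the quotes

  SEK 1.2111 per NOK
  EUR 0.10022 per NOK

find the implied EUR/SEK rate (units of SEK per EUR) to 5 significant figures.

1 EUR ÷ 0.10022 = 9.97805 NOK
9.97805 NOK × 1.2111 = 12.0844 SEK

EUR/SEK = 12.084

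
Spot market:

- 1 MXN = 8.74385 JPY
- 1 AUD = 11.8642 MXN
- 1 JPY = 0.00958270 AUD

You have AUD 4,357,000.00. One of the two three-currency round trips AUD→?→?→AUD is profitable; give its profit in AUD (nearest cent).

Profitable loop is AUD → JPY → MXN → AUD:
AUD 4,357,000.00 ÷ 0.00958270 = JPY 454,673,526
JPY 454,673,526 ÷ 8.74385 = MXN 51,999,236.75
MXN 51,999,236.75 ÷ 11.8642 = AUD 4,382,869.20
Profit = AUD 4,382,869.20 − AUD 4,357,000.00

Profit: AUD 25,869.20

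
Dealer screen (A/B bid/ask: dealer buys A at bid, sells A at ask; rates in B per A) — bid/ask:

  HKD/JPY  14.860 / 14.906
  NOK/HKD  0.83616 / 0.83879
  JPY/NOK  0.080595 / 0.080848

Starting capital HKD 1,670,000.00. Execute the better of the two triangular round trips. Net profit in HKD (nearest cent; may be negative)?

Net profit: HKD 2,371.54

Best loop HKD → JPY → NOK → HKD:
HKD 1,670,000.00 × 14.860 (sell HKD at bid) = JPY 24,816,200
JPY 24,816,200 × 0.080595 (sell JPY at bid) = NOK 2,000,061.64
NOK 2,000,061.64 × 0.83616 (sell NOK at bid) = HKD 1,672,371.54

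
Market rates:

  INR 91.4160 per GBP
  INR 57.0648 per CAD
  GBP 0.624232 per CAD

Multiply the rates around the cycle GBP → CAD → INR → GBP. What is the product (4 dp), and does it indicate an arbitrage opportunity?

Around GBP → CAD → INR → GBP: 1 ÷ 0.624232 × 57.0648 ÷ 91.4160 = 1.000000
Product ≈ 1 (deviation 0.000%, within rounding noise).

1.0000 (no arbitrage)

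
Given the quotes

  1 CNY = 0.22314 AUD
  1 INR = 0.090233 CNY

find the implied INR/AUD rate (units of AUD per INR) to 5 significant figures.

INR/AUD = 0.020135

1 INR × 0.090233 = 0.090233 CNY
0.090233 CNY × 0.22314 = 0.0201346 AUD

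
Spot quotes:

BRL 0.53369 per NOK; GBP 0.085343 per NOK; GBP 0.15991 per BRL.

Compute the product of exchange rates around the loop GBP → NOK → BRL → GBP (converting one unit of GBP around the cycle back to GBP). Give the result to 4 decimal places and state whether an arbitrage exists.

Around GBP → NOK → BRL → GBP: 1 ÷ 0.085343 × 0.53369 × 0.15991 = 0.999993
Product ≈ 1 (deviation 0.001%, within rounding noise).

1.0000 (no arbitrage)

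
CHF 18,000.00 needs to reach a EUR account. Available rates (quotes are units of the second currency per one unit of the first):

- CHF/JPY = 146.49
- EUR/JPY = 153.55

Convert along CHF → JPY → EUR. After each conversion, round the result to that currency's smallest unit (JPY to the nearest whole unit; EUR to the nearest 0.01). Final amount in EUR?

CHF 18,000.00 × 146.49 = JPY 2,636,820
JPY 2,636,820 ÷ 153.55 = EUR 17,172.39

EUR 17,172.39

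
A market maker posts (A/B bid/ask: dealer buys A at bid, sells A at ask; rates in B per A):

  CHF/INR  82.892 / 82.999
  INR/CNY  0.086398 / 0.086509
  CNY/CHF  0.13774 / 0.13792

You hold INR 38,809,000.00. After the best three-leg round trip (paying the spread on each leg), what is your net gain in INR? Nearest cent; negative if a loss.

Best loop INR → CHF → CNY → INR:
INR 38,809,000.00 ÷ 82.999 (buy CHF at ask) = CHF 467,583.95
CHF 467,583.95 ÷ 0.13792 (buy CNY at ask) = CNY 3,390,254.83
CNY 3,390,254.83 ÷ 0.086509 (buy INR at ask) = INR 39,189,619.98

Net profit: INR 380,619.98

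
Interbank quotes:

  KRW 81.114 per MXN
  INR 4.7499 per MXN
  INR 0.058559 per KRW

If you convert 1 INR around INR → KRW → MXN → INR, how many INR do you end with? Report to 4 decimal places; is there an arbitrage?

1.0000 (no arbitrage)

Around INR → KRW → MXN → INR: 1 ÷ 0.058559 ÷ 81.114 × 4.7499 = 0.999988
Product ≈ 1 (deviation 0.001%, within rounding noise).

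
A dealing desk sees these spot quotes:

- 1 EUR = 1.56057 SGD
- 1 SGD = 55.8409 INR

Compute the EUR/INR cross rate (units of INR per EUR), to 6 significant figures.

EUR/INR = 87.1436

1 EUR × 1.56057 = 1.56057 SGD
1.56057 SGD × 55.8409 = 87.1436 INR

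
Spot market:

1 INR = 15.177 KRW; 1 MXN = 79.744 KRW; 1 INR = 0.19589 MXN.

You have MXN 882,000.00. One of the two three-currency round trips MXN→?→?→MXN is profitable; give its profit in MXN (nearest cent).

Profitable loop is MXN → KRW → INR → MXN:
MXN 882,000.00 × 79.744 = KRW 70,334,208
KRW 70,334,208 ÷ 15.177 = INR 4,634,262.90
INR 4,634,262.90 × 0.19589 = MXN 907,805.76
Profit = MXN 907,805.76 − MXN 882,000.00

Profit: MXN 25,805.76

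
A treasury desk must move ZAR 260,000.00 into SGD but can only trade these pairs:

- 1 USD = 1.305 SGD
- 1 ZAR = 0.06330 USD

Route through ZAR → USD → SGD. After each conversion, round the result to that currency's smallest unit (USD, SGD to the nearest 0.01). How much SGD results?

ZAR 260,000.00 × 0.06330 = USD 16,458.00
USD 16,458.00 × 1.305 = SGD 21,477.69

SGD 21,477.69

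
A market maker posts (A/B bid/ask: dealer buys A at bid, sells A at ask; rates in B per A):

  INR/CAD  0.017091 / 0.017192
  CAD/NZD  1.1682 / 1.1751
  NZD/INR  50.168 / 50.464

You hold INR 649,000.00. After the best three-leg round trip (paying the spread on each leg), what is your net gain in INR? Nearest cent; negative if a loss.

Net profit: INR 1,064.07

Best loop INR → CAD → NZD → INR:
INR 649,000.00 × 0.017091 (sell INR at bid) = CAD 11,092.06
CAD 11,092.06 × 1.1682 (sell CAD at bid) = NZD 12,957.74
NZD 12,957.74 × 50.168 (sell NZD at bid) = INR 650,064.07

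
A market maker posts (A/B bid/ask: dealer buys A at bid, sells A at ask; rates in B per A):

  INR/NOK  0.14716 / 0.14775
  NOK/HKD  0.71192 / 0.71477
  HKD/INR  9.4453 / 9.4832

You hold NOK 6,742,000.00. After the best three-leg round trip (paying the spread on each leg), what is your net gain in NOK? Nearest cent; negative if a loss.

Best loop NOK → INR → HKD → NOK:
NOK 6,742,000.00 ÷ 0.14775 (buy INR at ask) = INR 45,631,133.67
INR 45,631,133.67 ÷ 9.4832 (buy HKD at ask) = HKD 4,811,786.49
HKD 4,811,786.49 ÷ 0.71477 (buy NOK at ask) = NOK 6,731,936.84

Net result: NOK -10,063.16 (no profitable arbitrage after spreads)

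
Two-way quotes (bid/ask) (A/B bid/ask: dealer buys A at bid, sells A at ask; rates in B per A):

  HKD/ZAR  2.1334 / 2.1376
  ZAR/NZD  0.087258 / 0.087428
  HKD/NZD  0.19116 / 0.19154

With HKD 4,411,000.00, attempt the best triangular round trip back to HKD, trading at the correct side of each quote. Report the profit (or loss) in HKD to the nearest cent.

Best loop HKD → NZD → ZAR → HKD:
HKD 4,411,000.00 × 0.19116 (sell HKD at bid) = NZD 843,206.76
NZD 843,206.76 ÷ 0.087428 (buy ZAR at ask) = ZAR 9,644,584.80
ZAR 9,644,584.80 ÷ 2.1376 (buy HKD at ask) = HKD 4,511,875.37

Net profit: HKD 100,875.37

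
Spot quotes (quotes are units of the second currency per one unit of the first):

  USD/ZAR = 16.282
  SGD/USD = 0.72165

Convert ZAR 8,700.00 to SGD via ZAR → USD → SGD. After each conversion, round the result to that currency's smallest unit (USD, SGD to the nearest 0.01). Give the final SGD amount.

ZAR 8,700.00 ÷ 16.282 = USD 534.33
USD 534.33 ÷ 0.72165 = SGD 740.43

SGD 740.43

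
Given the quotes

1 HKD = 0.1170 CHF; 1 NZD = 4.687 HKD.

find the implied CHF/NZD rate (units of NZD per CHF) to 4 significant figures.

1 CHF ÷ 0.1170 = 8.54701 HKD
8.54701 HKD ÷ 4.687 = 1.82356 NZD

CHF/NZD = 1.824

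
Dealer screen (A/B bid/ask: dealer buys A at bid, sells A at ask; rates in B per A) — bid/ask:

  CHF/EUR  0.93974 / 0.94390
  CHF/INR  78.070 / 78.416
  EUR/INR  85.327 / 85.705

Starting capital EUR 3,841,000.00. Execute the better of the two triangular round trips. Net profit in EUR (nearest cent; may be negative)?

Net profit: EUR 86,659.33

Best loop EUR → INR → CHF → EUR:
EUR 3,841,000.00 × 85.327 (sell EUR at bid) = INR 327,741,007.00
INR 327,741,007.00 ÷ 78.416 (buy CHF at ask) = CHF 4,179,517.02
CHF 4,179,517.02 × 0.93974 (sell CHF at bid) = EUR 3,927,659.33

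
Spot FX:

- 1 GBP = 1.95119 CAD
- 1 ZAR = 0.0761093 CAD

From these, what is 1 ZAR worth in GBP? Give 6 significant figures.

1 ZAR × 0.0761093 = 0.0761093 CAD
0.0761093 CAD ÷ 1.95119 = 0.0390066 GBP

ZAR/GBP = 0.0390066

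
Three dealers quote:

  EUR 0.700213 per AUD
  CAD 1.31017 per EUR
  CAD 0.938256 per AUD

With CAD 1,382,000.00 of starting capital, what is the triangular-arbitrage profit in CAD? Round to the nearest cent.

Profit: CAD 31,421.11

Profitable loop is CAD → EUR → AUD → CAD:
CAD 1,382,000.00 ÷ 1.31017 = EUR 1,054,824.95
EUR 1,054,824.95 ÷ 0.700213 = AUD 1,506,434.39
AUD 1,506,434.39 × 0.938256 = CAD 1,413,421.11
Profit = CAD 1,413,421.11 − CAD 1,382,000.00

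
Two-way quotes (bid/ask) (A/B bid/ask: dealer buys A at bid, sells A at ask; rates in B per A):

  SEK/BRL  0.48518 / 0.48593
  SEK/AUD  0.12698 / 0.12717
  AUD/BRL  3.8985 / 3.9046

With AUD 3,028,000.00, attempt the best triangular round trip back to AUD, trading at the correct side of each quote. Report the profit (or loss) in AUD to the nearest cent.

Net profit: AUD 56,714.82

Best loop AUD → BRL → SEK → AUD:
AUD 3,028,000.00 × 3.8985 (sell AUD at bid) = BRL 11,804,658.00
BRL 11,804,658.00 ÷ 0.48593 (buy SEK at ask) = SEK 24,292,918.73
SEK 24,292,918.73 × 0.12698 (sell SEK at bid) = AUD 3,084,714.82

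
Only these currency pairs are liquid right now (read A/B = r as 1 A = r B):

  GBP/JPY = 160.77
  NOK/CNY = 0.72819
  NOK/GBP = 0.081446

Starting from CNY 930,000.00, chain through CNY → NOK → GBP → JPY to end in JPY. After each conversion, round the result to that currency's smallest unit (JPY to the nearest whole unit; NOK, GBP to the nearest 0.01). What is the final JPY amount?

CNY 930,000.00 ÷ 0.72819 = NOK 1,277,139.21
NOK 1,277,139.21 × 0.081446 = GBP 104,017.88
GBP 104,017.88 × 160.77 = JPY 16,722,955

JPY 16,722,955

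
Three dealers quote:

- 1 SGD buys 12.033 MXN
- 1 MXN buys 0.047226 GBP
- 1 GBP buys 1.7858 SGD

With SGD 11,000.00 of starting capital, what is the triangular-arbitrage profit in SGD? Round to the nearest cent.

Profitable loop is SGD → MXN → GBP → SGD:
SGD 11,000.00 × 12.033 = MXN 132,363.00
MXN 132,363.00 × 0.047226 = GBP 6,250.98
GBP 6,250.98 × 1.7858 = SGD 11,162.99
Profit = SGD 11,162.99 − SGD 11,000.00

Profit: SGD 162.99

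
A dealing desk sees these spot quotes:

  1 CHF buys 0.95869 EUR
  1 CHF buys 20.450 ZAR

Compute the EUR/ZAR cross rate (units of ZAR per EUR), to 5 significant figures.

1 EUR ÷ 0.95869 = 1.04309 CHF
1.04309 CHF × 20.450 = 21.3312 ZAR

EUR/ZAR = 21.331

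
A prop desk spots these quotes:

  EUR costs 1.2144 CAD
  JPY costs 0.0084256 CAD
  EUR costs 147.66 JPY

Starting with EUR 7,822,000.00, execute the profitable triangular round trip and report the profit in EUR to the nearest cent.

Profit: EUR 191,454.12

Profitable loop is EUR → JPY → CAD → EUR:
EUR 7,822,000.00 × 147.66 = JPY 1,154,996,520
JPY 1,154,996,520 × 0.0084256 = CAD 9,731,538.68
CAD 9,731,538.68 ÷ 1.2144 = EUR 8,013,454.12
Profit = EUR 8,013,454.12 − EUR 7,822,000.00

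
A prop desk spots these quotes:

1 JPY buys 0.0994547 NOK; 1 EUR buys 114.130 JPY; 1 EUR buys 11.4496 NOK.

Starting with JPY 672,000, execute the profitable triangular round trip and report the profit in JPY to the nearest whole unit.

Profitable loop is JPY → EUR → NOK → JPY:
JPY 672,000 ÷ 114.130 = EUR 5,888.02
EUR 5,888.02 × 11.4496 = NOK 67,415.50
NOK 67,415.50 ÷ 0.0994547 = JPY 677,851
Profit = JPY 677,851 − JPY 672,000

Profit: JPY 5,851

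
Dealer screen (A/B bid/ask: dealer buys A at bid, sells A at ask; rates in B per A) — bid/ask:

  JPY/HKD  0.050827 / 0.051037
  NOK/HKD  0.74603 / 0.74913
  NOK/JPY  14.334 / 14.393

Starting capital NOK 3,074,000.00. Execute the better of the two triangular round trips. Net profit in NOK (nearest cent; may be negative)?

Best loop NOK → HKD → JPY → NOK:
NOK 3,074,000.00 × 0.74603 (sell NOK at bid) = HKD 2,293,296.22
HKD 2,293,296.22 ÷ 0.051037 (buy JPY at ask) = JPY 44,933,993
JPY 44,933,993 ÷ 14.393 (buy NOK at ask) = NOK 3,121,933.81

Net profit: NOK 47,933.81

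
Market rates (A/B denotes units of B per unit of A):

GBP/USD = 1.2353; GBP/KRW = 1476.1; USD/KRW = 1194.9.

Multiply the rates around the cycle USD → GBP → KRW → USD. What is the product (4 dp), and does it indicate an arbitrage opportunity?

Around USD → GBP → KRW → USD: 1 ÷ 1.2353 × 1476.1 ÷ 1194.9 = 1.000027
Product ≈ 1 (deviation 0.003%, within rounding noise).

1.0000 (no arbitrage)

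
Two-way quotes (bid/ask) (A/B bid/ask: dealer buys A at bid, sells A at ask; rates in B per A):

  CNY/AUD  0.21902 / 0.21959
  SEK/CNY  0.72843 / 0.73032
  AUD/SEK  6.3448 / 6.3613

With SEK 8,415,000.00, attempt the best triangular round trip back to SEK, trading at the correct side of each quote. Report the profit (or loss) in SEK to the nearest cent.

Best loop SEK → CNY → AUD → SEK:
SEK 8,415,000.00 × 0.72843 (sell SEK at bid) = CNY 6,129,738.45
CNY 6,129,738.45 × 0.21902 (sell CNY at bid) = AUD 1,342,535.32
AUD 1,342,535.32 × 6.3448 (sell AUD at bid) = SEK 8,518,118.07

Net profit: SEK 103,118.07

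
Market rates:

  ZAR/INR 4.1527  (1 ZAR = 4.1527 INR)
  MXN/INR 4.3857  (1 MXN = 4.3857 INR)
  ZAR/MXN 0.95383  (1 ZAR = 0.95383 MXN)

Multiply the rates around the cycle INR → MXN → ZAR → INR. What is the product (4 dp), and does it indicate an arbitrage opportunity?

0.9927 (arbitrage exists)

Around INR → MXN → ZAR → INR: 1 ÷ 4.3857 ÷ 0.95383 × 4.1527 = 0.992706
Product < 1; profitable direction is INR → ZAR → MXN → INR.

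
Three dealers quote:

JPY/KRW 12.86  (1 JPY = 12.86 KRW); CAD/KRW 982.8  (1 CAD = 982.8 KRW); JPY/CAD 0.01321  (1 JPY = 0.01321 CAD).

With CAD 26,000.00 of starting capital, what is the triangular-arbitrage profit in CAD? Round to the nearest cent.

Profitable loop is CAD → KRW → JPY → CAD:
CAD 26,000.00 × 982.8 = KRW 25,552,800
KRW 25,552,800 ÷ 12.86 = JPY 1,986,998
JPY 1,986,998 × 0.01321 = CAD 26,248.25
Profit = CAD 26,248.25 − CAD 26,000.00

Profit: CAD 248.25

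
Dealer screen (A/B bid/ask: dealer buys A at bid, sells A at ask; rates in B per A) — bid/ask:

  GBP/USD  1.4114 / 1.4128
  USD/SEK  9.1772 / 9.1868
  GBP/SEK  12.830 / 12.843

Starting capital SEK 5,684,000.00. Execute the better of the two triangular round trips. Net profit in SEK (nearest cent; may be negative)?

Net profit: SEK 48,550.59

Best loop SEK → GBP → USD → SEK:
SEK 5,684,000.00 ÷ 12.843 (buy GBP at ask) = GBP 442,575.72
GBP 442,575.72 × 1.4114 (sell GBP at bid) = USD 624,651.37
USD 624,651.37 × 9.1772 (sell USD at bid) = SEK 5,732,550.59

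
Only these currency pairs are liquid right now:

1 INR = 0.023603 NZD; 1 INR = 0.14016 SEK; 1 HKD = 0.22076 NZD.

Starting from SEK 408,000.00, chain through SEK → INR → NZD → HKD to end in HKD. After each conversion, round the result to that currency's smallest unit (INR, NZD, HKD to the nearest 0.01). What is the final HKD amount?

HKD 311,231.02

SEK 408,000.00 ÷ 0.14016 = INR 2,910,958.90
INR 2,910,958.90 × 0.023603 = NZD 68,707.36
NZD 68,707.36 ÷ 0.22076 = HKD 311,231.02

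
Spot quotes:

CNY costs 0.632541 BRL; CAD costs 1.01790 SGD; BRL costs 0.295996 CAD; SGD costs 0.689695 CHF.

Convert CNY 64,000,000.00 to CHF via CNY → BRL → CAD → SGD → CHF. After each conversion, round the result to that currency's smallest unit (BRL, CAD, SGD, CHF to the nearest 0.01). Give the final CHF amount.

CHF 8,412,337.52

CNY 64,000,000.00 × 0.632541 = BRL 40,482,624.00
BRL 40,482,624.00 × 0.295996 = CAD 11,982,694.77
CAD 11,982,694.77 × 1.01790 = SGD 12,197,185.01
SGD 12,197,185.01 × 0.689695 = CHF 8,412,337.52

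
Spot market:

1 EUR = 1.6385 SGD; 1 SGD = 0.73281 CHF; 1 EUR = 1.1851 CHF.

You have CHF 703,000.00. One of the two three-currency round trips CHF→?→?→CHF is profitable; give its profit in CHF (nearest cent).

Profit: CHF 9,259.35

Profitable loop is CHF → EUR → SGD → CHF:
CHF 703,000.00 ÷ 1.1851 = EUR 593,198.89
EUR 593,198.89 × 1.6385 = SGD 971,956.37
SGD 971,956.37 × 0.73281 = CHF 712,259.35
Profit = CHF 712,259.35 − CHF 703,000.00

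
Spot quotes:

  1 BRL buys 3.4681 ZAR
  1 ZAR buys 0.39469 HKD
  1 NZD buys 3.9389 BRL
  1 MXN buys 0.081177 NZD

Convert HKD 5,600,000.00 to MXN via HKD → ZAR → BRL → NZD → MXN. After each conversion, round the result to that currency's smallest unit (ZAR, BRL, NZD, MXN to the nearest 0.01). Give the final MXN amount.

HKD 5,600,000.00 ÷ 0.39469 = ZAR 14,188,350.35
ZAR 14,188,350.35 ÷ 3.4681 = BRL 4,091,101.86
BRL 4,091,101.86 ÷ 3.9389 = NZD 1,038,640.70
NZD 1,038,640.70 ÷ 0.081177 = MXN 12,794,765.76

MXN 12,794,765.76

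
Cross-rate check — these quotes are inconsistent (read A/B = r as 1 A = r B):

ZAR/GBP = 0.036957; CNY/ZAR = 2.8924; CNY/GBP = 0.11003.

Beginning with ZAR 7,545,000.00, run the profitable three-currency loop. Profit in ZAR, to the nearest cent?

Profitable loop is ZAR → CNY → GBP → ZAR:
ZAR 7,545,000.00 ÷ 2.8924 = CNY 2,608,560.37
CNY 2,608,560.37 × 0.11003 = GBP 287,019.90
GBP 287,019.90 ÷ 0.036957 = ZAR 7,766,320.24
Profit = ZAR 7,766,320.24 − ZAR 7,545,000.00

Profit: ZAR 221,320.24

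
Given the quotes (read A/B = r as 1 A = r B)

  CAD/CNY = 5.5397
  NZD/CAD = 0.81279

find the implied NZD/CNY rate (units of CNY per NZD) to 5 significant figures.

1 NZD × 0.81279 = 0.81279 CAD
0.81279 CAD × 5.5397 = 4.50261 CNY

NZD/CNY = 4.5026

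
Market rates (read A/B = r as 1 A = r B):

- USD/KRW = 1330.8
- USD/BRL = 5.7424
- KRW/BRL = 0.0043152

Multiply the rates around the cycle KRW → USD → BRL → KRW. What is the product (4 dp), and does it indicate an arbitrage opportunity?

1.0000 (no arbitrage)

Around KRW → USD → BRL → KRW: 1 ÷ 1330.8 × 5.7424 ÷ 0.0043152 = 0.999953
Product ≈ 1 (deviation 0.005%, within rounding noise).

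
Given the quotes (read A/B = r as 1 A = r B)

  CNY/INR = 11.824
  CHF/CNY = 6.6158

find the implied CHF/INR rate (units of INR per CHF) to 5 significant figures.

1 CHF × 6.6158 = 6.6158 CNY
6.6158 CNY × 11.824 = 78.2252 INR

CHF/INR = 78.225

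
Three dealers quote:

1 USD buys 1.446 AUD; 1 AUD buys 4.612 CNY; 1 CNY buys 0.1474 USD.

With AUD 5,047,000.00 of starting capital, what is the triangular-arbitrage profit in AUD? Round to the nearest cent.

Profit: AUD 87,264.40

Profitable loop is AUD → USD → CNY → AUD:
AUD 5,047,000.00 ÷ 1.446 = USD 3,490,318.12
USD 3,490,318.12 ÷ 0.1474 = CNY 23,679,227.40
CNY 23,679,227.40 ÷ 4.612 = AUD 5,134,264.40
Profit = AUD 5,134,264.40 − AUD 5,047,000.00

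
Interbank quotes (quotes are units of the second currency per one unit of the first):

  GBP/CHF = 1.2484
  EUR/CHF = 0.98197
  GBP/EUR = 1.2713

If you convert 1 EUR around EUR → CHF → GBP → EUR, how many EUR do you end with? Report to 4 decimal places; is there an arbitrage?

1.0000 (no arbitrage)

Around EUR → CHF → GBP → EUR: 1 × 0.98197 ÷ 1.2484 × 1.2713 = 0.999983
Product ≈ 1 (deviation 0.002%, within rounding noise).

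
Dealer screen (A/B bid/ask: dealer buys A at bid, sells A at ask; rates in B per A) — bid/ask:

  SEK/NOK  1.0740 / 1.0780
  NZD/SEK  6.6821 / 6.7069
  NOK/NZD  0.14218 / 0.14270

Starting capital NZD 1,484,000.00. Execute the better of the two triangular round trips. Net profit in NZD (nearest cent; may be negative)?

Best loop NZD → SEK → NOK → NZD:
NZD 1,484,000.00 × 6.6821 (sell NZD at bid) = SEK 9,916,236.40
SEK 9,916,236.40 × 1.0740 (sell SEK at bid) = NOK 10,650,037.89
NOK 10,650,037.89 × 0.14218 (sell NOK at bid) = NZD 1,514,222.39

Net profit: NZD 30,222.39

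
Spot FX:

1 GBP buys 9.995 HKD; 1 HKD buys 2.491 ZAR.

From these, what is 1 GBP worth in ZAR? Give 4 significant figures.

1 GBP × 9.995 = 9.995 HKD
9.995 HKD × 2.491 = 24.8975 ZAR

GBP/ZAR = 24.90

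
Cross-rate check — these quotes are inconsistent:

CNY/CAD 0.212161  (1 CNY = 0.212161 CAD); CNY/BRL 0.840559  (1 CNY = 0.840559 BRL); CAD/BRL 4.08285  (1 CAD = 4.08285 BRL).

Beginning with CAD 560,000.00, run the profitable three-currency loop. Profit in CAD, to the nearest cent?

Profit: CAD 17,096.98

Profitable loop is CAD → BRL → CNY → CAD:
CAD 560,000.00 × 4.08285 = BRL 2,286,396.00
BRL 2,286,396.00 ÷ 0.840559 = CNY 2,720,089.84
CNY 2,720,089.84 × 0.212161 = CAD 577,096.98
Profit = CAD 577,096.98 − CAD 560,000.00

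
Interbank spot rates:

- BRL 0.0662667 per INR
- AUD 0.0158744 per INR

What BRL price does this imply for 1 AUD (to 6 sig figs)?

1 AUD ÷ 0.0158744 = 62.9945 INR
62.9945 INR × 0.0662667 = 4.17444 BRL

AUD/BRL = 4.17444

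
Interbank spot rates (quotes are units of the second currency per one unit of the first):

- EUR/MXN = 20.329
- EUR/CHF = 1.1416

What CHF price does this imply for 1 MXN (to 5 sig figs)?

MXN/CHF = 0.056156

1 MXN ÷ 20.329 = 0.0491908 EUR
0.0491908 EUR × 1.1416 = 0.0561562 CHF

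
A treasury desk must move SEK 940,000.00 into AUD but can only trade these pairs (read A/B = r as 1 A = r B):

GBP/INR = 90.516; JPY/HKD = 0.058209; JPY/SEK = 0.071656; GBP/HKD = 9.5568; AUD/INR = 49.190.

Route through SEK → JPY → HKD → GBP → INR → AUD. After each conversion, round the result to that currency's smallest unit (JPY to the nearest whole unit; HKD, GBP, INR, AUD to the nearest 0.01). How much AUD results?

AUD 147,028.49

SEK 940,000.00 ÷ 0.071656 = JPY 13,118,232
JPY 13,118,232 × 0.058209 = HKD 763,599.17
HKD 763,599.17 ÷ 9.5568 = GBP 79,901.14
GBP 79,901.14 × 90.516 = INR 7,232,331.59
INR 7,232,331.59 ÷ 49.190 = AUD 147,028.49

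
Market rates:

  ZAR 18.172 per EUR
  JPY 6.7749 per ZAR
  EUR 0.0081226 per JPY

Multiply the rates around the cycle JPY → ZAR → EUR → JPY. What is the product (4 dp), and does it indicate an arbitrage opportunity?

Around JPY → ZAR → EUR → JPY: 1 ÷ 6.7749 ÷ 18.172 ÷ 0.0081226 = 0.999998
Product ≈ 1 (deviation 0.000%, within rounding noise).

1.0000 (no arbitrage)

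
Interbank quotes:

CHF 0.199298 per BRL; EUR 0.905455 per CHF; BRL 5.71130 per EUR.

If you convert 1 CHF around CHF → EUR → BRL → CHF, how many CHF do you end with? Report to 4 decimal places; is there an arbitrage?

1.0306 (arbitrage exists)

Around CHF → EUR → BRL → CHF: 1 × 0.905455 × 5.71130 × 0.199298 = 1.030635
Product > 1; profitable direction is CHF → EUR → BRL → CHF.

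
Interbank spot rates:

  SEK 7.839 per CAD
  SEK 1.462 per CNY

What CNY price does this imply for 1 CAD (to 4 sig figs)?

CAD/CNY = 5.362

1 CAD × 7.839 = 7.839 SEK
7.839 SEK ÷ 1.462 = 5.36183 CNY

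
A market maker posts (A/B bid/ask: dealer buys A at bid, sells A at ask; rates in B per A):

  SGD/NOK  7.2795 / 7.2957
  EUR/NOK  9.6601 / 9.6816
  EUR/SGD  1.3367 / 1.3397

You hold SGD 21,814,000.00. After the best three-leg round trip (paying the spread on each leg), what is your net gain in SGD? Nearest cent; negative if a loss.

Best loop SGD → NOK → EUR → SGD:
SGD 21,814,000.00 × 7.2795 (sell SGD at bid) = NOK 158,795,013.00
NOK 158,795,013.00 ÷ 9.6816 (buy EUR at ask) = EUR 16,401,732.46
EUR 16,401,732.46 × 1.3367 (sell EUR at bid) = SGD 21,924,195.78

Net profit: SGD 110,195.78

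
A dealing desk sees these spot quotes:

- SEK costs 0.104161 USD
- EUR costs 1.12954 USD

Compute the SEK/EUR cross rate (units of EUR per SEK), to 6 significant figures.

1 SEK × 0.104161 = 0.104161 USD
0.104161 USD ÷ 1.12954 = 0.0922154 EUR

SEK/EUR = 0.0922154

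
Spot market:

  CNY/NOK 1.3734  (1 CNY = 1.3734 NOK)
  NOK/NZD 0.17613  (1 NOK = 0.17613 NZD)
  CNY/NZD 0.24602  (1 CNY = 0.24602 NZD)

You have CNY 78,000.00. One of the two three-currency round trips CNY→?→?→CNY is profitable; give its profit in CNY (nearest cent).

Profit: CNY 1,329.49

Profitable loop is CNY → NZD → NOK → CNY:
CNY 78,000.00 × 0.24602 = NZD 19,189.56
NZD 19,189.56 ÷ 0.17613 = NOK 108,951.12
NOK 108,951.12 ÷ 1.3734 = CNY 79,329.49
Profit = CNY 79,329.49 − CNY 78,000.00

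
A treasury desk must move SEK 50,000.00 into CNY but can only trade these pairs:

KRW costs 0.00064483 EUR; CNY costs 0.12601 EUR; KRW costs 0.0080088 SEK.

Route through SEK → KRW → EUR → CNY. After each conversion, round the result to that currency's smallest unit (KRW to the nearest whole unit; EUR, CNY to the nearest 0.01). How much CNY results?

CNY 31,947.94

SEK 50,000.00 ÷ 0.0080088 = KRW 6,243,133
KRW 6,243,133 × 0.00064483 = EUR 4,025.76
EUR 4,025.76 ÷ 0.12601 = CNY 31,947.94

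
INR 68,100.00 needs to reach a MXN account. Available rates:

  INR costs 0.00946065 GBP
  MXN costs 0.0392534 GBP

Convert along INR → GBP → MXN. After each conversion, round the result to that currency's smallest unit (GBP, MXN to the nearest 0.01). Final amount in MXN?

MXN 16,413.10

INR 68,100.00 × 0.00946065 = GBP 644.27
GBP 644.27 ÷ 0.0392534 = MXN 16,413.10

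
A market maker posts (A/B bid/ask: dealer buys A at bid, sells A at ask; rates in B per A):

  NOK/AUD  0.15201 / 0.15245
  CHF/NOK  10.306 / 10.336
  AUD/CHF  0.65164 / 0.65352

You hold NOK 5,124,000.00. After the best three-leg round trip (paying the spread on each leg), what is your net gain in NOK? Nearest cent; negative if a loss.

Net profit: NOK 106,932.95

Best loop NOK → AUD → CHF → NOK:
NOK 5,124,000.00 × 0.15201 (sell NOK at bid) = AUD 778,899.24
AUD 778,899.24 × 0.65164 (sell AUD at bid) = CHF 507,561.90
CHF 507,561.90 × 10.306 (sell CHF at bid) = NOK 5,230,932.95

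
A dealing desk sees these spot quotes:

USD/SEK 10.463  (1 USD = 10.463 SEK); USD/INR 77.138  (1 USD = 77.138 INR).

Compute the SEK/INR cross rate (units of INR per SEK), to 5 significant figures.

1 SEK ÷ 10.463 = 0.0955749 USD
0.0955749 USD × 77.138 = 7.37246 INR

SEK/INR = 7.3725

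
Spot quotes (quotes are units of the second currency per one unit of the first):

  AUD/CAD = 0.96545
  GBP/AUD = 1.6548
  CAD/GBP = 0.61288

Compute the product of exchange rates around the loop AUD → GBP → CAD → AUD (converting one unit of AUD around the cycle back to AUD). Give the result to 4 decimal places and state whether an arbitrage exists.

1.0213 (arbitrage exists)

Around AUD → GBP → CAD → AUD: 1 ÷ 1.6548 ÷ 0.61288 ÷ 0.96545 = 1.021290
Product > 1; profitable direction is AUD → GBP → CAD → AUD.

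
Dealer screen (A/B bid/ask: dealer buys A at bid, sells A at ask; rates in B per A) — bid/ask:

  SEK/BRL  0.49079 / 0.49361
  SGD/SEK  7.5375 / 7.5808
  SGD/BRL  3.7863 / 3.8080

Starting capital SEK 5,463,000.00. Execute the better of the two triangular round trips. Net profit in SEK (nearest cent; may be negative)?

Best loop SEK → SGD → BRL → SEK:
SEK 5,463,000.00 ÷ 7.5808 (buy SGD at ask) = SGD 720,636.34
SGD 720,636.34 × 3.7863 (sell SGD at bid) = BRL 2,728,545.39
BRL 2,728,545.39 ÷ 0.49361 (buy SEK at ask) = SEK 5,527,735.24

Net profit: SEK 64,735.24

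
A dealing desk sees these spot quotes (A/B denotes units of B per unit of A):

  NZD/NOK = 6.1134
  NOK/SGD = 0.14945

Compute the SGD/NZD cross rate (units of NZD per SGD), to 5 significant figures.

SGD/NZD = 1.0945

1 SGD ÷ 0.14945 = 6.6912 NOK
6.6912 NOK ÷ 6.1134 = 1.09451 NZD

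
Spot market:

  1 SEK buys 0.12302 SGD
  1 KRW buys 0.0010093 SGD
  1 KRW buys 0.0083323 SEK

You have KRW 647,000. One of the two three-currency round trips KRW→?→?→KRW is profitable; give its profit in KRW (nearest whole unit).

Profit: KRW 10,090

Profitable loop is KRW → SEK → SGD → KRW:
KRW 647,000 × 0.0083323 = SEK 5,391.00
SEK 5,391.00 × 0.12302 = SGD 663.20
SGD 663.20 ÷ 0.0010093 = KRW 657,090
Profit = KRW 657,090 − KRW 647,000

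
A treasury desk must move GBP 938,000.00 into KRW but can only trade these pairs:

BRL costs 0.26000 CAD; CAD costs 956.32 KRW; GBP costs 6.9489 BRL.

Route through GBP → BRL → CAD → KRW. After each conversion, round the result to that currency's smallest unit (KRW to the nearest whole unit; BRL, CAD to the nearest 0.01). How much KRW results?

GBP 938,000.00 × 6.9489 = BRL 6,518,068.20
BRL 6,518,068.20 × 0.26000 = CAD 1,694,697.73
CAD 1,694,697.73 × 956.32 = KRW 1,620,673,333

KRW 1,620,673,333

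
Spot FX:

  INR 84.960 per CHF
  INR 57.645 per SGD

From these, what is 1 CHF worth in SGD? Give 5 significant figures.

CHF/SGD = 1.4738

1 CHF × 84.960 = 84.96 INR
84.96 INR ÷ 57.645 = 1.47385 SGD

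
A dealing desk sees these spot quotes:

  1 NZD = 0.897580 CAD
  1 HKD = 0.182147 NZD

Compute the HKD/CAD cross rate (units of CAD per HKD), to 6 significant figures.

1 HKD × 0.182147 = 0.182147 NZD
0.182147 NZD × 0.897580 = 0.163492 CAD

HKD/CAD = 0.163492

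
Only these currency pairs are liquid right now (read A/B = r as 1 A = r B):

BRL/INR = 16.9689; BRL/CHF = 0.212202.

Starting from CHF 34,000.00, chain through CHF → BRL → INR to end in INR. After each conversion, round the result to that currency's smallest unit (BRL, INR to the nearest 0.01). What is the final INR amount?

INR 2,718,836.74

CHF 34,000.00 ÷ 0.212202 = BRL 160,224.69
BRL 160,224.69 × 16.9689 = INR 2,718,836.74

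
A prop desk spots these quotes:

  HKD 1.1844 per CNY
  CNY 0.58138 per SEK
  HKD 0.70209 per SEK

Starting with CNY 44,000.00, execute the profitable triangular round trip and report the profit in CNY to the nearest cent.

Profit: CNY 862.86

Profitable loop is CNY → SEK → HKD → CNY:
CNY 44,000.00 ÷ 0.58138 = SEK 75,682.00
SEK 75,682.00 × 0.70209 = HKD 53,135.57
HKD 53,135.57 ÷ 1.1844 = CNY 44,862.86
Profit = CNY 44,862.86 − CNY 44,000.00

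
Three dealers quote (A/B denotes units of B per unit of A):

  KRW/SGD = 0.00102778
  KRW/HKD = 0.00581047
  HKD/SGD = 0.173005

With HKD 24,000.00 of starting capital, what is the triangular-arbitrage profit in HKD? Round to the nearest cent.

Profit: HKD 538.13

Profitable loop is HKD → KRW → SGD → HKD:
HKD 24,000.00 ÷ 0.00581047 = KRW 4,130,475
KRW 4,130,475 × 0.00102778 = SGD 4,245.22
SGD 4,245.22 ÷ 0.173005 = HKD 24,538.13
Profit = HKD 24,538.13 − HKD 24,000.00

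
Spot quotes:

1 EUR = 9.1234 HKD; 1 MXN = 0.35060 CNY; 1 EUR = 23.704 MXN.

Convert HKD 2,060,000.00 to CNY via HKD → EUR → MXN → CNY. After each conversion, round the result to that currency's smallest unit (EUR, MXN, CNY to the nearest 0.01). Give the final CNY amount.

HKD 2,060,000.00 ÷ 9.1234 = EUR 225,793.02
EUR 225,793.02 × 23.704 = MXN 5,352,197.75
MXN 5,352,197.75 × 0.35060 = CNY 1,876,480.53

CNY 1,876,480.53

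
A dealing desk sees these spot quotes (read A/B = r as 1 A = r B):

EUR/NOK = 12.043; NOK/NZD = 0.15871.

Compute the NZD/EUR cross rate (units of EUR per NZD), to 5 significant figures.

1 NZD ÷ 0.15871 = 6.3008 NOK
6.3008 NOK ÷ 12.043 = 0.523192 EUR

NZD/EUR = 0.52319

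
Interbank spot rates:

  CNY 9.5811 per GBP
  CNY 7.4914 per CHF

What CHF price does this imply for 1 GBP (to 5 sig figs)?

1 GBP × 9.5811 = 9.5811 CNY
9.5811 CNY ÷ 7.4914 = 1.27895 CHF

GBP/CHF = 1.2789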